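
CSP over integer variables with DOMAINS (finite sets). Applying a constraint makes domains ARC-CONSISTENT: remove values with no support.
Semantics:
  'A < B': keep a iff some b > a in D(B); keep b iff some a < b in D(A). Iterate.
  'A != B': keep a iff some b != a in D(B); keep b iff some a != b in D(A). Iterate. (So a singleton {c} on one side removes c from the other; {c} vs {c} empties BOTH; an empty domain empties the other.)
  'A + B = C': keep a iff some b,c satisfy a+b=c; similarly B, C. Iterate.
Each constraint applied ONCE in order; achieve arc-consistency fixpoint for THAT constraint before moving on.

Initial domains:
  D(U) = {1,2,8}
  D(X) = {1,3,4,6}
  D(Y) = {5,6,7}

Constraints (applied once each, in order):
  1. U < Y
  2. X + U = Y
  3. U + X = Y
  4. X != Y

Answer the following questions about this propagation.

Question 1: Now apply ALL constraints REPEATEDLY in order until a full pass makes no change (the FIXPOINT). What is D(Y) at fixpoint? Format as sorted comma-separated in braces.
pass 0 (initial): D(Y)={5,6,7}
pass 1: U {1,2,8}->{1,2}; X {1,3,4,6}->{3,4,6}
pass 2: no change
Fixpoint after 2 passes: D(Y) = {5,6,7}

Answer: {5,6,7}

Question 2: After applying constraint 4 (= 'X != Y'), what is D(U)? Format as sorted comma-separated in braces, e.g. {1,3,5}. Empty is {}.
Answer: {1,2}

Derivation:
Constraint 1 (U < Y) on D(U)={1,2,8} D(Y)={5,6,7}: U {1,2,8}->{1,2}
Constraint 2 (X + U = Y) on D(X)={1,3,4,6} D(U)={1,2} D(Y)={5,6,7}: X {1,3,4,6}->{3,4,6}
Constraint 3 (U + X = Y) on D(U)={1,2} D(X)={3,4,6} D(Y)={5,6,7}: no change
Constraint 4 (X != Y) on D(X)={3,4,6} D(Y)={5,6,7}: no change
So after constraint 4: D(U) = {1,2}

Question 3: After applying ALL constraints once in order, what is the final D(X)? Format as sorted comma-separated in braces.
Constraint 1 (U < Y) on D(U)={1,2,8} D(Y)={5,6,7}: U {1,2,8}->{1,2}
Constraint 2 (X + U = Y) on D(X)={1,3,4,6} D(U)={1,2} D(Y)={5,6,7}: X {1,3,4,6}->{3,4,6}
Constraint 3 (U + X = Y) on D(U)={1,2} D(X)={3,4,6} D(Y)={5,6,7}: no change
Constraint 4 (X != Y) on D(X)={3,4,6} D(Y)={5,6,7}: no change
So after all 4 constraints: D(X) = {3,4,6}

Answer: {3,4,6}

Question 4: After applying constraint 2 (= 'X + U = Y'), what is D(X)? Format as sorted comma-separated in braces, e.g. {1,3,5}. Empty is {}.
Answer: {3,4,6}

Derivation:
Constraint 1 (U < Y) on D(U)={1,2,8} D(Y)={5,6,7}: U {1,2,8}->{1,2}
Constraint 2 (X + U = Y) on D(X)={1,3,4,6} D(U)={1,2} D(Y)={5,6,7}: X {1,3,4,6}->{3,4,6}
So after constraint 2: D(X) = {3,4,6}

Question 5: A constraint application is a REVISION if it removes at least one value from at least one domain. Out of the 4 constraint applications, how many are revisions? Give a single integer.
Constraint 1 (U < Y) on D(U)={1,2,8} D(Y)={5,6,7}: U {1,2,8}->{1,2} => REVISION
Constraint 2 (X + U = Y) on D(X)={1,3,4,6} D(U)={1,2} D(Y)={5,6,7}: X {1,3,4,6}->{3,4,6} => REVISION
Constraint 3 (U + X = Y) on D(U)={1,2} D(X)={3,4,6} D(Y)={5,6,7}: no change => not a revision
Constraint 4 (X != Y) on D(X)={3,4,6} D(Y)={5,6,7}: no change => not a revision
Total revisions = 2

Answer: 2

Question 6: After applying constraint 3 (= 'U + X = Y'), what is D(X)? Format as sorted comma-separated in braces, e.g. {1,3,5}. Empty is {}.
Answer: {3,4,6}

Derivation:
Constraint 1 (U < Y) on D(U)={1,2,8} D(Y)={5,6,7}: U {1,2,8}->{1,2}
Constraint 2 (X + U = Y) on D(X)={1,3,4,6} D(U)={1,2} D(Y)={5,6,7}: X {1,3,4,6}->{3,4,6}
Constraint 3 (U + X = Y) on D(U)={1,2} D(X)={3,4,6} D(Y)={5,6,7}: no change
So after constraint 3: D(X) = {3,4,6}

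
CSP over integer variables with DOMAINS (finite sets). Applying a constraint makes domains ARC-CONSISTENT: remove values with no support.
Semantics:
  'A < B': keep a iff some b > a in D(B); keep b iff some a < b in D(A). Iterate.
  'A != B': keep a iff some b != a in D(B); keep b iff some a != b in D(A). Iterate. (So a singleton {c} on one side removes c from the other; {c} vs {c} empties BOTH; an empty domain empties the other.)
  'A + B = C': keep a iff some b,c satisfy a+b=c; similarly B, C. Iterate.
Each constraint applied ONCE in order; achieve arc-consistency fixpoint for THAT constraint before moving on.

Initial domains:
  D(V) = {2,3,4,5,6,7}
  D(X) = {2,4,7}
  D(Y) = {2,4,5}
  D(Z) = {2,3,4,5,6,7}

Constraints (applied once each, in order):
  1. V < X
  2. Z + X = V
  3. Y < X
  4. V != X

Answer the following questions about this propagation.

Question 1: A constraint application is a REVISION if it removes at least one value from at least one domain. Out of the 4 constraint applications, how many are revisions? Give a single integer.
Constraint 1 (V < X) on D(V)={2,3,4,5,6,7} D(X)={2,4,7}: V {2,3,4,5,6,7}->{2,3,4,5,6}; X {2,4,7}->{4,7} => REVISION
Constraint 2 (Z + X = V) on D(Z)={2,3,4,5,6,7} D(X)={4,7} D(V)={2,3,4,5,6}: Z {2,3,4,5,6,7}->{2}; X {4,7}->{4}; V {2,3,4,5,6}->{6} => REVISION
Constraint 3 (Y < X) on D(Y)={2,4,5} D(X)={4}: Y {2,4,5}->{2} => REVISION
Constraint 4 (V != X) on D(V)={6} D(X)={4}: no change => not a revision
Total revisions = 3

Answer: 3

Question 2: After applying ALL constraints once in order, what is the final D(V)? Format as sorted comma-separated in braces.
Constraint 1 (V < X) on D(V)={2,3,4,5,6,7} D(X)={2,4,7}: V {2,3,4,5,6,7}->{2,3,4,5,6}; X {2,4,7}->{4,7}
Constraint 2 (Z + X = V) on D(Z)={2,3,4,5,6,7} D(X)={4,7} D(V)={2,3,4,5,6}: Z {2,3,4,5,6,7}->{2}; X {4,7}->{4}; V {2,3,4,5,6}->{6}
Constraint 3 (Y < X) on D(Y)={2,4,5} D(X)={4}: Y {2,4,5}->{2}
Constraint 4 (V != X) on D(V)={6} D(X)={4}: no change
So after all 4 constraints: D(V) = {6}

Answer: {6}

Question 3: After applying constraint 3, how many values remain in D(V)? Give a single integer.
Constraint 1 (V < X) on D(V)={2,3,4,5,6,7} D(X)={2,4,7}: V {2,3,4,5,6,7}->{2,3,4,5,6}; X {2,4,7}->{4,7}
Constraint 2 (Z + X = V) on D(Z)={2,3,4,5,6,7} D(X)={4,7} D(V)={2,3,4,5,6}: Z {2,3,4,5,6,7}->{2}; X {4,7}->{4}; V {2,3,4,5,6}->{6}
Constraint 3 (Y < X) on D(Y)={2,4,5} D(X)={4}: Y {2,4,5}->{2}
So after constraint 3: D(V)={6}, size = 1

Answer: 1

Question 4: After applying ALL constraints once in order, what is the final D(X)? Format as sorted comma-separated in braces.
Answer: {4}

Derivation:
Constraint 1 (V < X) on D(V)={2,3,4,5,6,7} D(X)={2,4,7}: V {2,3,4,5,6,7}->{2,3,4,5,6}; X {2,4,7}->{4,7}
Constraint 2 (Z + X = V) on D(Z)={2,3,4,5,6,7} D(X)={4,7} D(V)={2,3,4,5,6}: Z {2,3,4,5,6,7}->{2}; X {4,7}->{4}; V {2,3,4,5,6}->{6}
Constraint 3 (Y < X) on D(Y)={2,4,5} D(X)={4}: Y {2,4,5}->{2}
Constraint 4 (V != X) on D(V)={6} D(X)={4}: no change
So after all 4 constraints: D(X) = {4}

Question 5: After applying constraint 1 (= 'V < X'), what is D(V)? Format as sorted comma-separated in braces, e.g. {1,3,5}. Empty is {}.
Constraint 1 (V < X) on D(V)={2,3,4,5,6,7} D(X)={2,4,7}: V {2,3,4,5,6,7}->{2,3,4,5,6}; X {2,4,7}->{4,7}
So after constraint 1: D(V) = {2,3,4,5,6}

Answer: {2,3,4,5,6}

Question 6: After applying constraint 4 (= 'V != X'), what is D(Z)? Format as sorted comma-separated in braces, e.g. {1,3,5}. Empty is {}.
Constraint 1 (V < X) on D(V)={2,3,4,5,6,7} D(X)={2,4,7}: V {2,3,4,5,6,7}->{2,3,4,5,6}; X {2,4,7}->{4,7}
Constraint 2 (Z + X = V) on D(Z)={2,3,4,5,6,7} D(X)={4,7} D(V)={2,3,4,5,6}: Z {2,3,4,5,6,7}->{2}; X {4,7}->{4}; V {2,3,4,5,6}->{6}
Constraint 3 (Y < X) on D(Y)={2,4,5} D(X)={4}: Y {2,4,5}->{2}
Constraint 4 (V != X) on D(V)={6} D(X)={4}: no change
So after constraint 4: D(Z) = {2}

Answer: {2}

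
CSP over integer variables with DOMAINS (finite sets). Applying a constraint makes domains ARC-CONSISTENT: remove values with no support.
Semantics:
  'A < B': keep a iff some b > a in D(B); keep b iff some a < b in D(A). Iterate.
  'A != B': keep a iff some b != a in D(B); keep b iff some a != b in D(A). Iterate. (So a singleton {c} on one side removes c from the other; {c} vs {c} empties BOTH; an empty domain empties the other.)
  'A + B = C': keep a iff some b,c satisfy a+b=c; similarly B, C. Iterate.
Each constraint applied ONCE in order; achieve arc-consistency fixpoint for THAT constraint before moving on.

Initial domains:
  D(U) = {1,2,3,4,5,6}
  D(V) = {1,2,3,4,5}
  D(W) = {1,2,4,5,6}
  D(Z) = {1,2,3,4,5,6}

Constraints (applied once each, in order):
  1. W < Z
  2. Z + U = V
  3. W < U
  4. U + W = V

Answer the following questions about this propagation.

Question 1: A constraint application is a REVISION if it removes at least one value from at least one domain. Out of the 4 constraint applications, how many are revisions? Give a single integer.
Constraint 1 (W < Z) on D(W)={1,2,4,5,6} D(Z)={1,2,3,4,5,6}: W {1,2,4,5,6}->{1,2,4,5}; Z {1,2,3,4,5,6}->{2,3,4,5,6} => REVISION
Constraint 2 (Z + U = V) on D(Z)={2,3,4,5,6} D(U)={1,2,3,4,5,6} D(V)={1,2,3,4,5}: Z {2,3,4,5,6}->{2,3,4}; U {1,2,3,4,5,6}->{1,2,3}; V {1,2,3,4,5}->{3,4,5} => REVISION
Constraint 3 (W < U) on D(W)={1,2,4,5} D(U)={1,2,3}: W {1,2,4,5}->{1,2}; U {1,2,3}->{2,3} => REVISION
Constraint 4 (U + W = V) on D(U)={2,3} D(W)={1,2} D(V)={3,4,5}: no change => not a revision
Total revisions = 3

Answer: 3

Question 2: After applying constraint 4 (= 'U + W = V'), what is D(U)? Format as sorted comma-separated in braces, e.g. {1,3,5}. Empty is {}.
Constraint 1 (W < Z) on D(W)={1,2,4,5,6} D(Z)={1,2,3,4,5,6}: W {1,2,4,5,6}->{1,2,4,5}; Z {1,2,3,4,5,6}->{2,3,4,5,6}
Constraint 2 (Z + U = V) on D(Z)={2,3,4,5,6} D(U)={1,2,3,4,5,6} D(V)={1,2,3,4,5}: Z {2,3,4,5,6}->{2,3,4}; U {1,2,3,4,5,6}->{1,2,3}; V {1,2,3,4,5}->{3,4,5}
Constraint 3 (W < U) on D(W)={1,2,4,5} D(U)={1,2,3}: W {1,2,4,5}->{1,2}; U {1,2,3}->{2,3}
Constraint 4 (U + W = V) on D(U)={2,3} D(W)={1,2} D(V)={3,4,5}: no change
So after constraint 4: D(U) = {2,3}

Answer: {2,3}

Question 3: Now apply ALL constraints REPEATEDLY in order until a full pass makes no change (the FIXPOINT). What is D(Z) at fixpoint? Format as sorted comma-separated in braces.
Answer: {2,3}

Derivation:
pass 0 (initial): D(Z)={1,2,3,4,5,6}
pass 1: U {1,2,3,4,5,6}->{2,3}; V {1,2,3,4,5}->{3,4,5}; W {1,2,4,5,6}->{1,2}; Z {1,2,3,4,5,6}->{2,3,4}
pass 2: V {3,4,5}->{4,5}; Z {2,3,4}->{2,3}
pass 3: no change
Fixpoint after 3 passes: D(Z) = {2,3}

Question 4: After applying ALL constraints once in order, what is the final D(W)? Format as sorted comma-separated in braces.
Answer: {1,2}

Derivation:
Constraint 1 (W < Z) on D(W)={1,2,4,5,6} D(Z)={1,2,3,4,5,6}: W {1,2,4,5,6}->{1,2,4,5}; Z {1,2,3,4,5,6}->{2,3,4,5,6}
Constraint 2 (Z + U = V) on D(Z)={2,3,4,5,6} D(U)={1,2,3,4,5,6} D(V)={1,2,3,4,5}: Z {2,3,4,5,6}->{2,3,4}; U {1,2,3,4,5,6}->{1,2,3}; V {1,2,3,4,5}->{3,4,5}
Constraint 3 (W < U) on D(W)={1,2,4,5} D(U)={1,2,3}: W {1,2,4,5}->{1,2}; U {1,2,3}->{2,3}
Constraint 4 (U + W = V) on D(U)={2,3} D(W)={1,2} D(V)={3,4,5}: no change
So after all 4 constraints: D(W) = {1,2}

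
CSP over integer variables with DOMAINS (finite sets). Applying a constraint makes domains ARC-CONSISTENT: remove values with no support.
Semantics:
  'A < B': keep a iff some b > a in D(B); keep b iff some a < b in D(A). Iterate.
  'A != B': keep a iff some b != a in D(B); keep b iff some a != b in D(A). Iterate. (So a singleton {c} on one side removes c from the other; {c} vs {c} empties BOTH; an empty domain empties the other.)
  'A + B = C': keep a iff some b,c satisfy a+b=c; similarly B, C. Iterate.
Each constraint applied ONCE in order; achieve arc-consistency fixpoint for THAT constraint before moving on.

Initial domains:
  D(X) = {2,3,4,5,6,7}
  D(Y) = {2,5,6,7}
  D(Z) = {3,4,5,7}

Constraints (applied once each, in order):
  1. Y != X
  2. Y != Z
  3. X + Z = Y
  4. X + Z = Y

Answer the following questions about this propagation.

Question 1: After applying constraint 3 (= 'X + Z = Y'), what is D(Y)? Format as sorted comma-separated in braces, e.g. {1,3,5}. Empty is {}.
Constraint 1 (Y != X) on D(Y)={2,5,6,7} D(X)={2,3,4,5,6,7}: no change
Constraint 2 (Y != Z) on D(Y)={2,5,6,7} D(Z)={3,4,5,7}: no change
Constraint 3 (X + Z = Y) on D(X)={2,3,4,5,6,7} D(Z)={3,4,5,7} D(Y)={2,5,6,7}: X {2,3,4,5,6,7}->{2,3,4}; Z {3,4,5,7}->{3,4,5}; Y {2,5,6,7}->{5,6,7}
So after constraint 3: D(Y) = {5,6,7}

Answer: {5,6,7}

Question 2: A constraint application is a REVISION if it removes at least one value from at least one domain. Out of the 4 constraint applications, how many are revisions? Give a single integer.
Constraint 1 (Y != X) on D(Y)={2,5,6,7} D(X)={2,3,4,5,6,7}: no change => not a revision
Constraint 2 (Y != Z) on D(Y)={2,5,6,7} D(Z)={3,4,5,7}: no change => not a revision
Constraint 3 (X + Z = Y) on D(X)={2,3,4,5,6,7} D(Z)={3,4,5,7} D(Y)={2,5,6,7}: X {2,3,4,5,6,7}->{2,3,4}; Z {3,4,5,7}->{3,4,5}; Y {2,5,6,7}->{5,6,7} => REVISION
Constraint 4 (X + Z = Y) on D(X)={2,3,4} D(Z)={3,4,5} D(Y)={5,6,7}: no change => not a revision
Total revisions = 1

Answer: 1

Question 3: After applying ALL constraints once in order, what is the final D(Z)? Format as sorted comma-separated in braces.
Answer: {3,4,5}

Derivation:
Constraint 1 (Y != X) on D(Y)={2,5,6,7} D(X)={2,3,4,5,6,7}: no change
Constraint 2 (Y != Z) on D(Y)={2,5,6,7} D(Z)={3,4,5,7}: no change
Constraint 3 (X + Z = Y) on D(X)={2,3,4,5,6,7} D(Z)={3,4,5,7} D(Y)={2,5,6,7}: X {2,3,4,5,6,7}->{2,3,4}; Z {3,4,5,7}->{3,4,5}; Y {2,5,6,7}->{5,6,7}
Constraint 4 (X + Z = Y) on D(X)={2,3,4} D(Z)={3,4,5} D(Y)={5,6,7}: no change
So after all 4 constraints: D(Z) = {3,4,5}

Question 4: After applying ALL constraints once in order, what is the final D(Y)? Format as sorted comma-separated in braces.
Constraint 1 (Y != X) on D(Y)={2,5,6,7} D(X)={2,3,4,5,6,7}: no change
Constraint 2 (Y != Z) on D(Y)={2,5,6,7} D(Z)={3,4,5,7}: no change
Constraint 3 (X + Z = Y) on D(X)={2,3,4,5,6,7} D(Z)={3,4,5,7} D(Y)={2,5,6,7}: X {2,3,4,5,6,7}->{2,3,4}; Z {3,4,5,7}->{3,4,5}; Y {2,5,6,7}->{5,6,7}
Constraint 4 (X + Z = Y) on D(X)={2,3,4} D(Z)={3,4,5} D(Y)={5,6,7}: no change
So after all 4 constraints: D(Y) = {5,6,7}

Answer: {5,6,7}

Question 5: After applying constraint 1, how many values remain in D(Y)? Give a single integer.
Answer: 4

Derivation:
Constraint 1 (Y != X) on D(Y)={2,5,6,7} D(X)={2,3,4,5,6,7}: no change
So after constraint 1: D(Y)={2,5,6,7}, size = 4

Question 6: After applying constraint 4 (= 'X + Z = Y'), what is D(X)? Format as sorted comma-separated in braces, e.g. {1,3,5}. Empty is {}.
Answer: {2,3,4}

Derivation:
Constraint 1 (Y != X) on D(Y)={2,5,6,7} D(X)={2,3,4,5,6,7}: no change
Constraint 2 (Y != Z) on D(Y)={2,5,6,7} D(Z)={3,4,5,7}: no change
Constraint 3 (X + Z = Y) on D(X)={2,3,4,5,6,7} D(Z)={3,4,5,7} D(Y)={2,5,6,7}: X {2,3,4,5,6,7}->{2,3,4}; Z {3,4,5,7}->{3,4,5}; Y {2,5,6,7}->{5,6,7}
Constraint 4 (X + Z = Y) on D(X)={2,3,4} D(Z)={3,4,5} D(Y)={5,6,7}: no change
So after constraint 4: D(X) = {2,3,4}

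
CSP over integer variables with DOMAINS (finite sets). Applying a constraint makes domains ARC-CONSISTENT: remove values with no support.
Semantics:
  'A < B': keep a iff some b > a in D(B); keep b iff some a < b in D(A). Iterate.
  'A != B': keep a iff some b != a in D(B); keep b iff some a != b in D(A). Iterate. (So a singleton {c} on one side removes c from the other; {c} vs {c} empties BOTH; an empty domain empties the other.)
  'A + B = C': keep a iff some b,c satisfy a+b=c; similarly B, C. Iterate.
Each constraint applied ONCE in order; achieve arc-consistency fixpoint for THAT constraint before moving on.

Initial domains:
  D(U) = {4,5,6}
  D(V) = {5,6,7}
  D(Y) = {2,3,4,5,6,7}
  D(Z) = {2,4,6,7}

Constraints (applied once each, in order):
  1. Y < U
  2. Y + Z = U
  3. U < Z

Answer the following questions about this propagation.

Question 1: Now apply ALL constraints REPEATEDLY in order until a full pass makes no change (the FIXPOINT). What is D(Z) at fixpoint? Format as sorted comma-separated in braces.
Answer: {}

Derivation:
pass 0 (initial): D(Z)={2,4,6,7}
pass 1: U {4,5,6}->{}; Y {2,3,4,5,6,7}->{2,3,4}; Z {2,4,6,7}->{}
pass 2: Y {2,3,4}->{}
pass 3: no change
Fixpoint after 3 passes: D(Z) = {}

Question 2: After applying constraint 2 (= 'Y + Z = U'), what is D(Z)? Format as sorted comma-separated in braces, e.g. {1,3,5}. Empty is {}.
Constraint 1 (Y < U) on D(Y)={2,3,4,5,6,7} D(U)={4,5,6}: Y {2,3,4,5,6,7}->{2,3,4,5}
Constraint 2 (Y + Z = U) on D(Y)={2,3,4,5} D(Z)={2,4,6,7} D(U)={4,5,6}: Y {2,3,4,5}->{2,3,4}; Z {2,4,6,7}->{2,4}
So after constraint 2: D(Z) = {2,4}

Answer: {2,4}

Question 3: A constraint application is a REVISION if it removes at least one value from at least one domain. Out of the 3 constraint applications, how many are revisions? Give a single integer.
Answer: 3

Derivation:
Constraint 1 (Y < U) on D(Y)={2,3,4,5,6,7} D(U)={4,5,6}: Y {2,3,4,5,6,7}->{2,3,4,5} => REVISION
Constraint 2 (Y + Z = U) on D(Y)={2,3,4,5} D(Z)={2,4,6,7} D(U)={4,5,6}: Y {2,3,4,5}->{2,3,4}; Z {2,4,6,7}->{2,4} => REVISION
Constraint 3 (U < Z) on D(U)={4,5,6} D(Z)={2,4}: U {4,5,6}->{}; Z {2,4}->{} => REVISION
Total revisions = 3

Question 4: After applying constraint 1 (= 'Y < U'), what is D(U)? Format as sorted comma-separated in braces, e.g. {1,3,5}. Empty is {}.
Answer: {4,5,6}

Derivation:
Constraint 1 (Y < U) on D(Y)={2,3,4,5,6,7} D(U)={4,5,6}: Y {2,3,4,5,6,7}->{2,3,4,5}
So after constraint 1: D(U) = {4,5,6}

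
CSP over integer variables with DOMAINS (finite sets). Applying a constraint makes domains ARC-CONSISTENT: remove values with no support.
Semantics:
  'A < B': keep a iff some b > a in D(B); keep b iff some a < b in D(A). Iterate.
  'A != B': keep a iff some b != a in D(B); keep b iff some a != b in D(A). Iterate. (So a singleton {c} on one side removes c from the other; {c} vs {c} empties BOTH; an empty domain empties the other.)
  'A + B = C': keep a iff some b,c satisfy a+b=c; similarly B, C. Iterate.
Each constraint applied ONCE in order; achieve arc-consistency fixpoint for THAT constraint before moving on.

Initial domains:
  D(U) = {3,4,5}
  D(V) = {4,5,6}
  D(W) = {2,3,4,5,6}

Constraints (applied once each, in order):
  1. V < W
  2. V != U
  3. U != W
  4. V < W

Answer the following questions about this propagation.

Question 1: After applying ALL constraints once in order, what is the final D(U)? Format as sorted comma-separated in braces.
Constraint 1 (V < W) on D(V)={4,5,6} D(W)={2,3,4,5,6}: V {4,5,6}->{4,5}; W {2,3,4,5,6}->{5,6}
Constraint 2 (V != U) on D(V)={4,5} D(U)={3,4,5}: no change
Constraint 3 (U != W) on D(U)={3,4,5} D(W)={5,6}: no change
Constraint 4 (V < W) on D(V)={4,5} D(W)={5,6}: no change
So after all 4 constraints: D(U) = {3,4,5}

Answer: {3,4,5}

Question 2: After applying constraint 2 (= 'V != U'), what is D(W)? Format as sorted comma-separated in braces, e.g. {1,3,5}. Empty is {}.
Answer: {5,6}

Derivation:
Constraint 1 (V < W) on D(V)={4,5,6} D(W)={2,3,4,5,6}: V {4,5,6}->{4,5}; W {2,3,4,5,6}->{5,6}
Constraint 2 (V != U) on D(V)={4,5} D(U)={3,4,5}: no change
So after constraint 2: D(W) = {5,6}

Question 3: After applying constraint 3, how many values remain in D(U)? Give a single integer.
Answer: 3

Derivation:
Constraint 1 (V < W) on D(V)={4,5,6} D(W)={2,3,4,5,6}: V {4,5,6}->{4,5}; W {2,3,4,5,6}->{5,6}
Constraint 2 (V != U) on D(V)={4,5} D(U)={3,4,5}: no change
Constraint 3 (U != W) on D(U)={3,4,5} D(W)={5,6}: no change
So after constraint 3: D(U)={3,4,5}, size = 3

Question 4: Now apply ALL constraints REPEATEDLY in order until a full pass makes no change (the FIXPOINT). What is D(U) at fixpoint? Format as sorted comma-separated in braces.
pass 0 (initial): D(U)={3,4,5}
pass 1: V {4,5,6}->{4,5}; W {2,3,4,5,6}->{5,6}
pass 2: no change
Fixpoint after 2 passes: D(U) = {3,4,5}

Answer: {3,4,5}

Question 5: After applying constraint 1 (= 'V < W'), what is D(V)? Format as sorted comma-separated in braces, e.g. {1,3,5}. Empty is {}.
Answer: {4,5}

Derivation:
Constraint 1 (V < W) on D(V)={4,5,6} D(W)={2,3,4,5,6}: V {4,5,6}->{4,5}; W {2,3,4,5,6}->{5,6}
So after constraint 1: D(V) = {4,5}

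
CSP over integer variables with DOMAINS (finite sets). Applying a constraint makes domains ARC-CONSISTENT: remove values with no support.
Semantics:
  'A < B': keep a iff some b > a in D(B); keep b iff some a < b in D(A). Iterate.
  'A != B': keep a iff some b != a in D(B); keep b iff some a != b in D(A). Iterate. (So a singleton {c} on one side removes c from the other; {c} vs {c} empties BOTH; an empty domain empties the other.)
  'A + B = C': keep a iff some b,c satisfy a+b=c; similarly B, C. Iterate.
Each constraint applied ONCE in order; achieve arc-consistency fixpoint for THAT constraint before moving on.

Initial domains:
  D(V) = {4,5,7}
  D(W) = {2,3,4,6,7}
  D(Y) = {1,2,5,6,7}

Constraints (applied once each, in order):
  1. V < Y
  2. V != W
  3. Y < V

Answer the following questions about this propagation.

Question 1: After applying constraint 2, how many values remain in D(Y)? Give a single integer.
Answer: 3

Derivation:
Constraint 1 (V < Y) on D(V)={4,5,7} D(Y)={1,2,5,6,7}: V {4,5,7}->{4,5}; Y {1,2,5,6,7}->{5,6,7}
Constraint 2 (V != W) on D(V)={4,5} D(W)={2,3,4,6,7}: no change
So after constraint 2: D(Y)={5,6,7}, size = 3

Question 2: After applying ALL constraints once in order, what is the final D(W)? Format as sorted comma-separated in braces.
Constraint 1 (V < Y) on D(V)={4,5,7} D(Y)={1,2,5,6,7}: V {4,5,7}->{4,5}; Y {1,2,5,6,7}->{5,6,7}
Constraint 2 (V != W) on D(V)={4,5} D(W)={2,3,4,6,7}: no change
Constraint 3 (Y < V) on D(Y)={5,6,7} D(V)={4,5}: Y {5,6,7}->{}; V {4,5}->{}
So after all 3 constraints: D(W) = {2,3,4,6,7}

Answer: {2,3,4,6,7}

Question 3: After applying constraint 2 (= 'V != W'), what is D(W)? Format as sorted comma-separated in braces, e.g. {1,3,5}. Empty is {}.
Constraint 1 (V < Y) on D(V)={4,5,7} D(Y)={1,2,5,6,7}: V {4,5,7}->{4,5}; Y {1,2,5,6,7}->{5,6,7}
Constraint 2 (V != W) on D(V)={4,5} D(W)={2,3,4,6,7}: no change
So after constraint 2: D(W) = {2,3,4,6,7}

Answer: {2,3,4,6,7}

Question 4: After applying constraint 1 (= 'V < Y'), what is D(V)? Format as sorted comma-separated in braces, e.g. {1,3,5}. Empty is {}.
Answer: {4,5}

Derivation:
Constraint 1 (V < Y) on D(V)={4,5,7} D(Y)={1,2,5,6,7}: V {4,5,7}->{4,5}; Y {1,2,5,6,7}->{5,6,7}
So after constraint 1: D(V) = {4,5}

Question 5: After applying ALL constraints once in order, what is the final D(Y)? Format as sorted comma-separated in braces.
Answer: {}

Derivation:
Constraint 1 (V < Y) on D(V)={4,5,7} D(Y)={1,2,5,6,7}: V {4,5,7}->{4,5}; Y {1,2,5,6,7}->{5,6,7}
Constraint 2 (V != W) on D(V)={4,5} D(W)={2,3,4,6,7}: no change
Constraint 3 (Y < V) on D(Y)={5,6,7} D(V)={4,5}: Y {5,6,7}->{}; V {4,5}->{}
So after all 3 constraints: D(Y) = {}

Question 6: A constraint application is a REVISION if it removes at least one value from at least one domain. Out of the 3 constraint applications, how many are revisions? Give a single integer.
Constraint 1 (V < Y) on D(V)={4,5,7} D(Y)={1,2,5,6,7}: V {4,5,7}->{4,5}; Y {1,2,5,6,7}->{5,6,7} => REVISION
Constraint 2 (V != W) on D(V)={4,5} D(W)={2,3,4,6,7}: no change => not a revision
Constraint 3 (Y < V) on D(Y)={5,6,7} D(V)={4,5}: Y {5,6,7}->{}; V {4,5}->{} => REVISION
Total revisions = 2

Answer: 2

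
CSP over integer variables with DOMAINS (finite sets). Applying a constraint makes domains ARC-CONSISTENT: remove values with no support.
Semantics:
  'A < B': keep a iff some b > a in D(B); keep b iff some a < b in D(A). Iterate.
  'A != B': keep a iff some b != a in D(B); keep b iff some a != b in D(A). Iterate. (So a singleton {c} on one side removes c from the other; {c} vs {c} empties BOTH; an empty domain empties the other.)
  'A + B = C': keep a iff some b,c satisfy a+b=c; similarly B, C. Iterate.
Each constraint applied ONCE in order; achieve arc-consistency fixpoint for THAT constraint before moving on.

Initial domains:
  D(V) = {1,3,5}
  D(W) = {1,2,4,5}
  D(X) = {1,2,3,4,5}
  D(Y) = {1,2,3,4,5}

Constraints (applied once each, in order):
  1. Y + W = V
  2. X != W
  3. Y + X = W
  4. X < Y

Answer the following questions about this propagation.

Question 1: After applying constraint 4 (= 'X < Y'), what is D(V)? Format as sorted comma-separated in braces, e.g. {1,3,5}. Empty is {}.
Constraint 1 (Y + W = V) on D(Y)={1,2,3,4,5} D(W)={1,2,4,5} D(V)={1,3,5}: Y {1,2,3,4,5}->{1,2,3,4}; W {1,2,4,5}->{1,2,4}; V {1,3,5}->{3,5}
Constraint 2 (X != W) on D(X)={1,2,3,4,5} D(W)={1,2,4}: no change
Constraint 3 (Y + X = W) on D(Y)={1,2,3,4} D(X)={1,2,3,4,5} D(W)={1,2,4}: Y {1,2,3,4}->{1,2,3}; X {1,2,3,4,5}->{1,2,3}; W {1,2,4}->{2,4}
Constraint 4 (X < Y) on D(X)={1,2,3} D(Y)={1,2,3}: X {1,2,3}->{1,2}; Y {1,2,3}->{2,3}
So after constraint 4: D(V) = {3,5}

Answer: {3,5}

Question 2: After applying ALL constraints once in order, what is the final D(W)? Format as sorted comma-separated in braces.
Constraint 1 (Y + W = V) on D(Y)={1,2,3,4,5} D(W)={1,2,4,5} D(V)={1,3,5}: Y {1,2,3,4,5}->{1,2,3,4}; W {1,2,4,5}->{1,2,4}; V {1,3,5}->{3,5}
Constraint 2 (X != W) on D(X)={1,2,3,4,5} D(W)={1,2,4}: no change
Constraint 3 (Y + X = W) on D(Y)={1,2,3,4} D(X)={1,2,3,4,5} D(W)={1,2,4}: Y {1,2,3,4}->{1,2,3}; X {1,2,3,4,5}->{1,2,3}; W {1,2,4}->{2,4}
Constraint 4 (X < Y) on D(X)={1,2,3} D(Y)={1,2,3}: X {1,2,3}->{1,2}; Y {1,2,3}->{2,3}
So after all 4 constraints: D(W) = {2,4}

Answer: {2,4}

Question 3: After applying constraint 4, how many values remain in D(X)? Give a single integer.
Answer: 2

Derivation:
Constraint 1 (Y + W = V) on D(Y)={1,2,3,4,5} D(W)={1,2,4,5} D(V)={1,3,5}: Y {1,2,3,4,5}->{1,2,3,4}; W {1,2,4,5}->{1,2,4}; V {1,3,5}->{3,5}
Constraint 2 (X != W) on D(X)={1,2,3,4,5} D(W)={1,2,4}: no change
Constraint 3 (Y + X = W) on D(Y)={1,2,3,4} D(X)={1,2,3,4,5} D(W)={1,2,4}: Y {1,2,3,4}->{1,2,3}; X {1,2,3,4,5}->{1,2,3}; W {1,2,4}->{2,4}
Constraint 4 (X < Y) on D(X)={1,2,3} D(Y)={1,2,3}: X {1,2,3}->{1,2}; Y {1,2,3}->{2,3}
So after constraint 4: D(X)={1,2}, size = 2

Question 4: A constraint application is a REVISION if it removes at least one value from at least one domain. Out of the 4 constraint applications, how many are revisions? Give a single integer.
Answer: 3

Derivation:
Constraint 1 (Y + W = V) on D(Y)={1,2,3,4,5} D(W)={1,2,4,5} D(V)={1,3,5}: Y {1,2,3,4,5}->{1,2,3,4}; W {1,2,4,5}->{1,2,4}; V {1,3,5}->{3,5} => REVISION
Constraint 2 (X != W) on D(X)={1,2,3,4,5} D(W)={1,2,4}: no change => not a revision
Constraint 3 (Y + X = W) on D(Y)={1,2,3,4} D(X)={1,2,3,4,5} D(W)={1,2,4}: Y {1,2,3,4}->{1,2,3}; X {1,2,3,4,5}->{1,2,3}; W {1,2,4}->{2,4} => REVISION
Constraint 4 (X < Y) on D(X)={1,2,3} D(Y)={1,2,3}: X {1,2,3}->{1,2}; Y {1,2,3}->{2,3} => REVISION
Total revisions = 3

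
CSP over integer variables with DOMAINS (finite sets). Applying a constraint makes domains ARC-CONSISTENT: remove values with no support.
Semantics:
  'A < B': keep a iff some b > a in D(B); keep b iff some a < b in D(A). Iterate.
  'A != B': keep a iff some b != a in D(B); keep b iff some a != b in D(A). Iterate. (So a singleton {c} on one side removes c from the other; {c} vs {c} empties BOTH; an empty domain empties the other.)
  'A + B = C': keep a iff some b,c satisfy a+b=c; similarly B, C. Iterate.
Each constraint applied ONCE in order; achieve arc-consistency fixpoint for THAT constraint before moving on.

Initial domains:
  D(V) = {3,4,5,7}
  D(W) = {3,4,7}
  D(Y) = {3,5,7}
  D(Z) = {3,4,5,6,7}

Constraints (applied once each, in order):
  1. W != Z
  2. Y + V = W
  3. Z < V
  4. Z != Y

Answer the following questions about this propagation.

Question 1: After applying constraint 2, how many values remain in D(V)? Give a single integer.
Constraint 1 (W != Z) on D(W)={3,4,7} D(Z)={3,4,5,6,7}: no change
Constraint 2 (Y + V = W) on D(Y)={3,5,7} D(V)={3,4,5,7} D(W)={3,4,7}: Y {3,5,7}->{3}; V {3,4,5,7}->{4}; W {3,4,7}->{7}
So after constraint 2: D(V)={4}, size = 1

Answer: 1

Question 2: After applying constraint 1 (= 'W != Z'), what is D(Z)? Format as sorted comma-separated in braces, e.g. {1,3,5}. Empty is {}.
Constraint 1 (W != Z) on D(W)={3,4,7} D(Z)={3,4,5,6,7}: no change
So after constraint 1: D(Z) = {3,4,5,6,7}

Answer: {3,4,5,6,7}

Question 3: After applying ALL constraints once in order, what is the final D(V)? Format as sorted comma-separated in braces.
Answer: {4}

Derivation:
Constraint 1 (W != Z) on D(W)={3,4,7} D(Z)={3,4,5,6,7}: no change
Constraint 2 (Y + V = W) on D(Y)={3,5,7} D(V)={3,4,5,7} D(W)={3,4,7}: Y {3,5,7}->{3}; V {3,4,5,7}->{4}; W {3,4,7}->{7}
Constraint 3 (Z < V) on D(Z)={3,4,5,6,7} D(V)={4}: Z {3,4,5,6,7}->{3}
Constraint 4 (Z != Y) on D(Z)={3} D(Y)={3}: Z {3}->{}; Y {3}->{}
So after all 4 constraints: D(V) = {4}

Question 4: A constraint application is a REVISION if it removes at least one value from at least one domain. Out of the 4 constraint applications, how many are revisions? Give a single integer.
Constraint 1 (W != Z) on D(W)={3,4,7} D(Z)={3,4,5,6,7}: no change => not a revision
Constraint 2 (Y + V = W) on D(Y)={3,5,7} D(V)={3,4,5,7} D(W)={3,4,7}: Y {3,5,7}->{3}; V {3,4,5,7}->{4}; W {3,4,7}->{7} => REVISION
Constraint 3 (Z < V) on D(Z)={3,4,5,6,7} D(V)={4}: Z {3,4,5,6,7}->{3} => REVISION
Constraint 4 (Z != Y) on D(Z)={3} D(Y)={3}: Z {3}->{}; Y {3}->{} => REVISION
Total revisions = 3

Answer: 3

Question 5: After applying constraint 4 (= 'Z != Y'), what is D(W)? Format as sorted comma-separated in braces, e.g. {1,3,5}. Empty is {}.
Answer: {7}

Derivation:
Constraint 1 (W != Z) on D(W)={3,4,7} D(Z)={3,4,5,6,7}: no change
Constraint 2 (Y + V = W) on D(Y)={3,5,7} D(V)={3,4,5,7} D(W)={3,4,7}: Y {3,5,7}->{3}; V {3,4,5,7}->{4}; W {3,4,7}->{7}
Constraint 3 (Z < V) on D(Z)={3,4,5,6,7} D(V)={4}: Z {3,4,5,6,7}->{3}
Constraint 4 (Z != Y) on D(Z)={3} D(Y)={3}: Z {3}->{}; Y {3}->{}
So after constraint 4: D(W) = {7}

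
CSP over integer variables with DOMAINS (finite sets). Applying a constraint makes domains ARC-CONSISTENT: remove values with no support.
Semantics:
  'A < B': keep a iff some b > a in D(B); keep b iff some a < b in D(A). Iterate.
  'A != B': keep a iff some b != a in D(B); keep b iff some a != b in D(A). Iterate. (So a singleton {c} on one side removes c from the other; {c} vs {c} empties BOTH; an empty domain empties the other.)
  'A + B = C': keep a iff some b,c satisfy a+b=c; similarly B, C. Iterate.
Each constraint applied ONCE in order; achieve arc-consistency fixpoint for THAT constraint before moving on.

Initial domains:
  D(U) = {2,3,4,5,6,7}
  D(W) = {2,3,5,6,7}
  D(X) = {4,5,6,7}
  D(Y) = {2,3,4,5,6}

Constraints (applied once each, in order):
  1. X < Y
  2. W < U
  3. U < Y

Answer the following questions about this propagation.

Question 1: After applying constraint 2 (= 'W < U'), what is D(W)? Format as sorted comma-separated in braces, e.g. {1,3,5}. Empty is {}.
Answer: {2,3,5,6}

Derivation:
Constraint 1 (X < Y) on D(X)={4,5,6,7} D(Y)={2,3,4,5,6}: X {4,5,6,7}->{4,5}; Y {2,3,4,5,6}->{5,6}
Constraint 2 (W < U) on D(W)={2,3,5,6,7} D(U)={2,3,4,5,6,7}: W {2,3,5,6,7}->{2,3,5,6}; U {2,3,4,5,6,7}->{3,4,5,6,7}
So after constraint 2: D(W) = {2,3,5,6}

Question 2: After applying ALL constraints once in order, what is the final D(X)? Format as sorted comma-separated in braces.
Answer: {4,5}

Derivation:
Constraint 1 (X < Y) on D(X)={4,5,6,7} D(Y)={2,3,4,5,6}: X {4,5,6,7}->{4,5}; Y {2,3,4,5,6}->{5,6}
Constraint 2 (W < U) on D(W)={2,3,5,6,7} D(U)={2,3,4,5,6,7}: W {2,3,5,6,7}->{2,3,5,6}; U {2,3,4,5,6,7}->{3,4,5,6,7}
Constraint 3 (U < Y) on D(U)={3,4,5,6,7} D(Y)={5,6}: U {3,4,5,6,7}->{3,4,5}
So after all 3 constraints: D(X) = {4,5}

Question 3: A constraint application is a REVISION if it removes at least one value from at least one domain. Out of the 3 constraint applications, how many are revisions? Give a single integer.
Answer: 3

Derivation:
Constraint 1 (X < Y) on D(X)={4,5,6,7} D(Y)={2,3,4,5,6}: X {4,5,6,7}->{4,5}; Y {2,3,4,5,6}->{5,6} => REVISION
Constraint 2 (W < U) on D(W)={2,3,5,6,7} D(U)={2,3,4,5,6,7}: W {2,3,5,6,7}->{2,3,5,6}; U {2,3,4,5,6,7}->{3,4,5,6,7} => REVISION
Constraint 3 (U < Y) on D(U)={3,4,5,6,7} D(Y)={5,6}: U {3,4,5,6,7}->{3,4,5} => REVISION
Total revisions = 3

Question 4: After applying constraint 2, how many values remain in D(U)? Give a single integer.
Answer: 5

Derivation:
Constraint 1 (X < Y) on D(X)={4,5,6,7} D(Y)={2,3,4,5,6}: X {4,5,6,7}->{4,5}; Y {2,3,4,5,6}->{5,6}
Constraint 2 (W < U) on D(W)={2,3,5,6,7} D(U)={2,3,4,5,6,7}: W {2,3,5,6,7}->{2,3,5,6}; U {2,3,4,5,6,7}->{3,4,5,6,7}
So after constraint 2: D(U)={3,4,5,6,7}, size = 5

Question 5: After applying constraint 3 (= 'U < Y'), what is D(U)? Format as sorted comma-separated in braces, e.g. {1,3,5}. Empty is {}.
Constraint 1 (X < Y) on D(X)={4,5,6,7} D(Y)={2,3,4,5,6}: X {4,5,6,7}->{4,5}; Y {2,3,4,5,6}->{5,6}
Constraint 2 (W < U) on D(W)={2,3,5,6,7} D(U)={2,3,4,5,6,7}: W {2,3,5,6,7}->{2,3,5,6}; U {2,3,4,5,6,7}->{3,4,5,6,7}
Constraint 3 (U < Y) on D(U)={3,4,5,6,7} D(Y)={5,6}: U {3,4,5,6,7}->{3,4,5}
So after constraint 3: D(U) = {3,4,5}

Answer: {3,4,5}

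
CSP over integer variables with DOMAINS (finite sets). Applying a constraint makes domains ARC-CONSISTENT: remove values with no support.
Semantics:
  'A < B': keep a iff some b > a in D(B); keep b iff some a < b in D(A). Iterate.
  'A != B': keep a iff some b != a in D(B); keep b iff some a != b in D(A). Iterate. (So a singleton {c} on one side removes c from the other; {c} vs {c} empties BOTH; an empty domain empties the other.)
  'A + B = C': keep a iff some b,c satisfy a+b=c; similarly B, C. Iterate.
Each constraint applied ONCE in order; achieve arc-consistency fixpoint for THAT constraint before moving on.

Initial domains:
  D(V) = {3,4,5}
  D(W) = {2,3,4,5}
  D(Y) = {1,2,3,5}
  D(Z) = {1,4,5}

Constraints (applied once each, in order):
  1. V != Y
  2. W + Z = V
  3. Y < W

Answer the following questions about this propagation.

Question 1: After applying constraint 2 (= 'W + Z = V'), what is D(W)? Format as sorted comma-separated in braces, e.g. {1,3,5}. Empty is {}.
Answer: {2,3,4}

Derivation:
Constraint 1 (V != Y) on D(V)={3,4,5} D(Y)={1,2,3,5}: no change
Constraint 2 (W + Z = V) on D(W)={2,3,4,5} D(Z)={1,4,5} D(V)={3,4,5}: W {2,3,4,5}->{2,3,4}; Z {1,4,5}->{1}
So after constraint 2: D(W) = {2,3,4}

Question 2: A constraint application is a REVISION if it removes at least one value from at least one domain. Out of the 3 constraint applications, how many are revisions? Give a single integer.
Constraint 1 (V != Y) on D(V)={3,4,5} D(Y)={1,2,3,5}: no change => not a revision
Constraint 2 (W + Z = V) on D(W)={2,3,4,5} D(Z)={1,4,5} D(V)={3,4,5}: W {2,3,4,5}->{2,3,4}; Z {1,4,5}->{1} => REVISION
Constraint 3 (Y < W) on D(Y)={1,2,3,5} D(W)={2,3,4}: Y {1,2,3,5}->{1,2,3} => REVISION
Total revisions = 2

Answer: 2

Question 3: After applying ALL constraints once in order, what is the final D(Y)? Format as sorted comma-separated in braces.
Constraint 1 (V != Y) on D(V)={3,4,5} D(Y)={1,2,3,5}: no change
Constraint 2 (W + Z = V) on D(W)={2,3,4,5} D(Z)={1,4,5} D(V)={3,4,5}: W {2,3,4,5}->{2,3,4}; Z {1,4,5}->{1}
Constraint 3 (Y < W) on D(Y)={1,2,3,5} D(W)={2,3,4}: Y {1,2,3,5}->{1,2,3}
So after all 3 constraints: D(Y) = {1,2,3}

Answer: {1,2,3}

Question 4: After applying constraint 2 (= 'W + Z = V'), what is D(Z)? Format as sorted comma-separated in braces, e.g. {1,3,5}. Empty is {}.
Constraint 1 (V != Y) on D(V)={3,4,5} D(Y)={1,2,3,5}: no change
Constraint 2 (W + Z = V) on D(W)={2,3,4,5} D(Z)={1,4,5} D(V)={3,4,5}: W {2,3,4,5}->{2,3,4}; Z {1,4,5}->{1}
So after constraint 2: D(Z) = {1}

Answer: {1}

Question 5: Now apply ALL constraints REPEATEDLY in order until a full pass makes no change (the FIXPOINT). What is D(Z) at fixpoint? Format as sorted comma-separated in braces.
pass 0 (initial): D(Z)={1,4,5}
pass 1: W {2,3,4,5}->{2,3,4}; Y {1,2,3,5}->{1,2,3}; Z {1,4,5}->{1}
pass 2: no change
Fixpoint after 2 passes: D(Z) = {1}

Answer: {1}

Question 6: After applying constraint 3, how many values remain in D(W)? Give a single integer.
Constraint 1 (V != Y) on D(V)={3,4,5} D(Y)={1,2,3,5}: no change
Constraint 2 (W + Z = V) on D(W)={2,3,4,5} D(Z)={1,4,5} D(V)={3,4,5}: W {2,3,4,5}->{2,3,4}; Z {1,4,5}->{1}
Constraint 3 (Y < W) on D(Y)={1,2,3,5} D(W)={2,3,4}: Y {1,2,3,5}->{1,2,3}
So after constraint 3: D(W)={2,3,4}, size = 3

Answer: 3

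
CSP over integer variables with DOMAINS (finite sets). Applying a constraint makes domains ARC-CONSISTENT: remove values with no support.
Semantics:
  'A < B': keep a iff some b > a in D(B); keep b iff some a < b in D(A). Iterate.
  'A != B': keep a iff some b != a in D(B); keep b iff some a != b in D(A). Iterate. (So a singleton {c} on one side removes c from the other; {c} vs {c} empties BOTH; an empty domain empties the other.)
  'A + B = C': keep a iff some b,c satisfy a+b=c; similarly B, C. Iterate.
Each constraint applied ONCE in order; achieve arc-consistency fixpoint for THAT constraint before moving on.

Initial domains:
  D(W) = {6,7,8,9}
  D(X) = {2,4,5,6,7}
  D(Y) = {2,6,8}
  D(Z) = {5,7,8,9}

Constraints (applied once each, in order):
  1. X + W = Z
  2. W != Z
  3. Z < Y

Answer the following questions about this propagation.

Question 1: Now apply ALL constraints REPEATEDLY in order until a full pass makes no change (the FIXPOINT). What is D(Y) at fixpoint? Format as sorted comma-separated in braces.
pass 0 (initial): D(Y)={2,6,8}
pass 1: W {6,7,8,9}->{6,7}; X {2,4,5,6,7}->{2}; Y {2,6,8}->{}; Z {5,7,8,9}->{}
pass 2: W {6,7}->{}; X {2}->{}
pass 3: no change
Fixpoint after 3 passes: D(Y) = {}

Answer: {}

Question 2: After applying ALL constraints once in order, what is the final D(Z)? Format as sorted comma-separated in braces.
Answer: {}

Derivation:
Constraint 1 (X + W = Z) on D(X)={2,4,5,6,7} D(W)={6,7,8,9} D(Z)={5,7,8,9}: X {2,4,5,6,7}->{2}; W {6,7,8,9}->{6,7}; Z {5,7,8,9}->{8,9}
Constraint 2 (W != Z) on D(W)={6,7} D(Z)={8,9}: no change
Constraint 3 (Z < Y) on D(Z)={8,9} D(Y)={2,6,8}: Z {8,9}->{}; Y {2,6,8}->{}
So after all 3 constraints: D(Z) = {}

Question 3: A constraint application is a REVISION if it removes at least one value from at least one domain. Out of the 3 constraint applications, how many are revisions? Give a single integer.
Constraint 1 (X + W = Z) on D(X)={2,4,5,6,7} D(W)={6,7,8,9} D(Z)={5,7,8,9}: X {2,4,5,6,7}->{2}; W {6,7,8,9}->{6,7}; Z {5,7,8,9}->{8,9} => REVISION
Constraint 2 (W != Z) on D(W)={6,7} D(Z)={8,9}: no change => not a revision
Constraint 3 (Z < Y) on D(Z)={8,9} D(Y)={2,6,8}: Z {8,9}->{}; Y {2,6,8}->{} => REVISION
Total revisions = 2

Answer: 2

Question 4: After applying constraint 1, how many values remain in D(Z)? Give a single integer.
Constraint 1 (X + W = Z) on D(X)={2,4,5,6,7} D(W)={6,7,8,9} D(Z)={5,7,8,9}: X {2,4,5,6,7}->{2}; W {6,7,8,9}->{6,7}; Z {5,7,8,9}->{8,9}
So after constraint 1: D(Z)={8,9}, size = 2

Answer: 2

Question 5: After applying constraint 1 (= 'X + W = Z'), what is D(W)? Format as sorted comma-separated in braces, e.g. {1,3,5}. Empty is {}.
Answer: {6,7}

Derivation:
Constraint 1 (X + W = Z) on D(X)={2,4,5,6,7} D(W)={6,7,8,9} D(Z)={5,7,8,9}: X {2,4,5,6,7}->{2}; W {6,7,8,9}->{6,7}; Z {5,7,8,9}->{8,9}
So after constraint 1: D(W) = {6,7}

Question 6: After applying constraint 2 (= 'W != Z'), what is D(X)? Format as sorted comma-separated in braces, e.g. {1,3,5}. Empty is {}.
Constraint 1 (X + W = Z) on D(X)={2,4,5,6,7} D(W)={6,7,8,9} D(Z)={5,7,8,9}: X {2,4,5,6,7}->{2}; W {6,7,8,9}->{6,7}; Z {5,7,8,9}->{8,9}
Constraint 2 (W != Z) on D(W)={6,7} D(Z)={8,9}: no change
So after constraint 2: D(X) = {2}

Answer: {2}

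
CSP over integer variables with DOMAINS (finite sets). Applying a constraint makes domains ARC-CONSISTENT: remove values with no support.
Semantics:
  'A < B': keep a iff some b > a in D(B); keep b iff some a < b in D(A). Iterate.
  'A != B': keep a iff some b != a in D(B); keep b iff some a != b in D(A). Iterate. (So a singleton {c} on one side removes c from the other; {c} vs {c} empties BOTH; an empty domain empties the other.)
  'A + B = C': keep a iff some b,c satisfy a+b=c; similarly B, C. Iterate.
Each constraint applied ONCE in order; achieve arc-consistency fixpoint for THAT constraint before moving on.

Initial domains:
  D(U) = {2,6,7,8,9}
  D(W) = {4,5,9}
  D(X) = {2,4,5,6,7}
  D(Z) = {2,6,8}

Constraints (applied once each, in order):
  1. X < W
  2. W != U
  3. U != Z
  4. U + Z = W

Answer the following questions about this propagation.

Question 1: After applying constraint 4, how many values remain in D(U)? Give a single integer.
Answer: 2

Derivation:
Constraint 1 (X < W) on D(X)={2,4,5,6,7} D(W)={4,5,9}: no change
Constraint 2 (W != U) on D(W)={4,5,9} D(U)={2,6,7,8,9}: no change
Constraint 3 (U != Z) on D(U)={2,6,7,8,9} D(Z)={2,6,8}: no change
Constraint 4 (U + Z = W) on D(U)={2,6,7,8,9} D(Z)={2,6,8} D(W)={4,5,9}: U {2,6,7,8,9}->{2,7}; Z {2,6,8}->{2}; W {4,5,9}->{4,9}
So after constraint 4: D(U)={2,7}, size = 2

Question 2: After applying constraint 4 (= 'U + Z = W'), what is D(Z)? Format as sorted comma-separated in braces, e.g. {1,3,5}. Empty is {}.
Constraint 1 (X < W) on D(X)={2,4,5,6,7} D(W)={4,5,9}: no change
Constraint 2 (W != U) on D(W)={4,5,9} D(U)={2,6,7,8,9}: no change
Constraint 3 (U != Z) on D(U)={2,6,7,8,9} D(Z)={2,6,8}: no change
Constraint 4 (U + Z = W) on D(U)={2,6,7,8,9} D(Z)={2,6,8} D(W)={4,5,9}: U {2,6,7,8,9}->{2,7}; Z {2,6,8}->{2}; W {4,5,9}->{4,9}
So after constraint 4: D(Z) = {2}

Answer: {2}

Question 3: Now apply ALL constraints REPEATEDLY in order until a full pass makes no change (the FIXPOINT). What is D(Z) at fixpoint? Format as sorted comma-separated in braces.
pass 0 (initial): D(Z)={2,6,8}
pass 1: U {2,6,7,8,9}->{2,7}; W {4,5,9}->{4,9}; Z {2,6,8}->{2}
pass 2: U {2,7}->{7}; W {4,9}->{9}
pass 3: no change
Fixpoint after 3 passes: D(Z) = {2}

Answer: {2}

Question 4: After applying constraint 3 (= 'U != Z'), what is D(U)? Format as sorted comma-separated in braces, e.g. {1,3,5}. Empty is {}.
Answer: {2,6,7,8,9}

Derivation:
Constraint 1 (X < W) on D(X)={2,4,5,6,7} D(W)={4,5,9}: no change
Constraint 2 (W != U) on D(W)={4,5,9} D(U)={2,6,7,8,9}: no change
Constraint 3 (U != Z) on D(U)={2,6,7,8,9} D(Z)={2,6,8}: no change
So after constraint 3: D(U) = {2,6,7,8,9}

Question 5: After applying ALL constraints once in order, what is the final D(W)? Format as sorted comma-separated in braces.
Constraint 1 (X < W) on D(X)={2,4,5,6,7} D(W)={4,5,9}: no change
Constraint 2 (W != U) on D(W)={4,5,9} D(U)={2,6,7,8,9}: no change
Constraint 3 (U != Z) on D(U)={2,6,7,8,9} D(Z)={2,6,8}: no change
Constraint 4 (U + Z = W) on D(U)={2,6,7,8,9} D(Z)={2,6,8} D(W)={4,5,9}: U {2,6,7,8,9}->{2,7}; Z {2,6,8}->{2}; W {4,5,9}->{4,9}
So after all 4 constraints: D(W) = {4,9}

Answer: {4,9}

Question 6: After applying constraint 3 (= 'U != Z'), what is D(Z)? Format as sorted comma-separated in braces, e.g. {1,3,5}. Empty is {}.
Constraint 1 (X < W) on D(X)={2,4,5,6,7} D(W)={4,5,9}: no change
Constraint 2 (W != U) on D(W)={4,5,9} D(U)={2,6,7,8,9}: no change
Constraint 3 (U != Z) on D(U)={2,6,7,8,9} D(Z)={2,6,8}: no change
So after constraint 3: D(Z) = {2,6,8}

Answer: {2,6,8}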